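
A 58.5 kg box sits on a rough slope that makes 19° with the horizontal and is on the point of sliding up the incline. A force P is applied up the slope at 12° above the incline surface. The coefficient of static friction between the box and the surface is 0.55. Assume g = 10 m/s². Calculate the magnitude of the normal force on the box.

On the verge of sliding up the incline, friction equals μN and acts down the slope.
Perpendicular: N + P sin 12° = W cos 19° = 553.1 N.
Along incline: P cos 12° = W sin 19° + μN  with W sin 19° = 190.5 N.
Solving the pair for P and N: P = 452.8 N, N = 459 N (and f = μN = 252.4 N).

N ≈ 459 N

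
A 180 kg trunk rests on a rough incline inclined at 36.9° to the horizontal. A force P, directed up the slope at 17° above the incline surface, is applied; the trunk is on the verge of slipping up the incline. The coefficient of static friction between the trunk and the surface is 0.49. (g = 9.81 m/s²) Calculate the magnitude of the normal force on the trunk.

N ≈ 946 N

On the verge of sliding up the incline, friction equals μN and acts down the slope.
Perpendicular: N + P sin 17° = W cos 36.9° = 1412 N.
Along incline: P cos 17° = W sin 36.9° + μN  with W sin 36.9° = 1060 N.
Solving the pair for P and N: P = 1593 N, N = 946.2 N (and f = μN = 463.6 N).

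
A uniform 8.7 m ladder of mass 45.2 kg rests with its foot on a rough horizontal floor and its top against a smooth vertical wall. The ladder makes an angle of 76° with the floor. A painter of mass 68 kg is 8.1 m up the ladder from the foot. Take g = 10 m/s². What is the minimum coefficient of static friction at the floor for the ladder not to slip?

μ_min ≈ 0.189

ΣF_y = 0: N_floor = 45.2×10 + 68×10 = 1132 N.
Torques about the foot: N_wall · 8.7 sin 76° = 45.2×10×4.35 cos 76° + 68×10×8.1 cos 76° → N_wall = 214.2 N.
ΣF_x = 0: f_floor = N_wall = 214.2 N.
μ_min = f_floor / N_floor = 214.2 / 1132 = 0.1892.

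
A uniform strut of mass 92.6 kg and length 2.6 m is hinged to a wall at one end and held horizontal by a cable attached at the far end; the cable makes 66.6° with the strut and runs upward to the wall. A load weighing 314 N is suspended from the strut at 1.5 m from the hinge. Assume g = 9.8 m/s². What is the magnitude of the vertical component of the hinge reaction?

|H_y| ≈ 587 N

Take torques about the hinge: T sin 66.6° · 2.6 = 92.6×9.8×1.3 + 314×1.5 = 1650.7 N·m.
So T = 1650.7 / (0.9178 × 2.6) = 691.79 N.
ΣF_y = 0: H_y = (92.6×9.8 + 314) − T sin 66.6° = 1221.5 − 634.89 = 586.59 N.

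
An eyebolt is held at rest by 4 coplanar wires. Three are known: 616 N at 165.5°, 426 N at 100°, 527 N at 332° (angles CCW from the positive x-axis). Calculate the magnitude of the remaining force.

Sum the known components: ΣF_x = -205 N, ΣF_y = 326.4 N.
For equilibrium the remaining force must supply (−ΣF_x, −ΣF_y) = (205, -326.4) N.
Magnitude = √((205)² + (-326.4)²) = 385.4 N; direction = atan2(-326.4, 205) = 302.1°.

F ≈ 385 N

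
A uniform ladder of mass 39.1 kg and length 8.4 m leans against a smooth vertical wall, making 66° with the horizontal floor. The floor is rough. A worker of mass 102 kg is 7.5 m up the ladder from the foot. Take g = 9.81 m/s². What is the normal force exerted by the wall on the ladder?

Torques about the foot: N_wall · 8.4 sin 66° = 39.1×9.81×4.2 cos 66° + 102×9.81×7.5 cos 66° → N_wall = 483.16 N.

N_wall ≈ 483 N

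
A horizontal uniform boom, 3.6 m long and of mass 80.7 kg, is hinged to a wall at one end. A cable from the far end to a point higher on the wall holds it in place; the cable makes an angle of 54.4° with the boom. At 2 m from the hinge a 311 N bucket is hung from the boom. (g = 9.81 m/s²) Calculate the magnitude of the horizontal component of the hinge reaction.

Take torques about the hinge: T sin 54.4° · 3.6 = 80.7×9.81×1.8 + 311×2 = 2047 N·m.
So T = 2047 / (0.8131 × 3.6) = 699.31 N.
ΣF_x = 0: H_x = T cos 54.4° = 407.09 N.

H_x ≈ 407 N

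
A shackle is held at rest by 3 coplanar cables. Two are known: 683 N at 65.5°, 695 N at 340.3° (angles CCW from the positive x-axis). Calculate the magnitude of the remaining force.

Sum the known components: ΣF_x = 937.6 N, ΣF_y = 387.2 N.
For equilibrium the remaining force must supply (−ΣF_x, −ΣF_y) = (-937.6, -387.2) N.
Magnitude = √((-937.6)² + (-387.2)²) = 1014 N; direction = atan2(-387.2, -937.6) = 202.4°.

F ≈ 1010 N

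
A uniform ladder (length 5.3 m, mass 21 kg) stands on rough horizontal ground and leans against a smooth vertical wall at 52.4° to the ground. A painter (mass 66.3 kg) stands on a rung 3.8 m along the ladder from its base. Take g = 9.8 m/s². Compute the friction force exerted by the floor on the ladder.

Torques about the foot: N_wall · 5.3 sin 52.4° = 21×9.8×2.65 cos 52.4° + 66.3×9.8×3.8 cos 52.4° → N_wall = 438 N.
ΣF_x = 0: f_floor = N_wall = 438 N.

f ≈ 438 N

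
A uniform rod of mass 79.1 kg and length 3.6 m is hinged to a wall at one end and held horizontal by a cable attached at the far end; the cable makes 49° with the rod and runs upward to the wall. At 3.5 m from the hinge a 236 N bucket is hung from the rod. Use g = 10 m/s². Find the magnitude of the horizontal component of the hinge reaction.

H_x ≈ 543 N

Take torques about the hinge: T sin 49° · 3.6 = 79.1×10×1.8 + 236×3.5 = 2249.8 N·m.
So T = 2249.8 / (0.7547 × 3.6) = 828.06 N.
ΣF_x = 0: H_x = T cos 49° = 543.26 N.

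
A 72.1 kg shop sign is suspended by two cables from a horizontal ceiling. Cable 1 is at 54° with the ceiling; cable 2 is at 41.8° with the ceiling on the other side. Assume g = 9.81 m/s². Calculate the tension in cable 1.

T_1 ≈ 530 N

Weight W = 72.1 × 9.81 = 707.3 N acts straight down.
Horizontal: T_1 cos 54° = T_2 cos 41.8°  →  T_2 = 0.7885 T_1.
Vertical: T_1 sin 54° + T_2 sin 41.8° = 707.3.
Substituting the horizontal relation into the vertical equation gives 1.335 T_1 = 707.3, so T_1 = 530 N.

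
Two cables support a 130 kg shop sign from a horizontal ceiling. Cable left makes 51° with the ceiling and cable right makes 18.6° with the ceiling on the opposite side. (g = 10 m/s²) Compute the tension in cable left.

T_left ≈ 1310 N

Weight W = 130 × 10 = 1300 N acts straight down.
Horizontal: T_left cos 51° = T_right cos 18.6°  →  T_right = 0.664 T_left.
Vertical: T_left sin 51° + T_right sin 18.6° = 1300.
Substituting the horizontal relation into the vertical equation gives 0.9889 T_left = 1300, so T_left = 1315 N.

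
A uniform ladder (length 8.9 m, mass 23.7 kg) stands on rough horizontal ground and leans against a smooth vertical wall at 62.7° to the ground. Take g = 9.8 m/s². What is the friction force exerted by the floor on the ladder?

f ≈ 59.9 N

Torques about the foot: N_wall · 8.9 sin 62.7° = 23.7×9.8×4.45 cos 62.7° → N_wall = 59.939 N.
ΣF_x = 0: f_floor = N_wall = 59.939 N.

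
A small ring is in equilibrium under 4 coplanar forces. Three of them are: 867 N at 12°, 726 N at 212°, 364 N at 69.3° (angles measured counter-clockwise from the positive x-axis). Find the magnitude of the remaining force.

F ≈ 386 N

Sum the known components: ΣF_x = 361 N, ΣF_y = 136 N.
For equilibrium the remaining force must supply (−ΣF_x, −ΣF_y) = (-361, -136) N.
Magnitude = √((-361)² + (-136)²) = 385.8 N; direction = atan2(-136, -361) = 200.6°.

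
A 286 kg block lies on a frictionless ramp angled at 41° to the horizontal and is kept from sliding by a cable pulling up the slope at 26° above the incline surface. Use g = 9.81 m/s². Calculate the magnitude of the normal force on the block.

Take axes along and perpendicular to the incline. Weight components: W sin 41° = 1841 N down-slope, W cos 41° = 2117 N into the surface.
Along incline: T cos 26° = W sin 41° → T = 2048 N.
Perpendicular: N = W cos 41° − T sin 26° = 1220 N.

N ≈ 1220 N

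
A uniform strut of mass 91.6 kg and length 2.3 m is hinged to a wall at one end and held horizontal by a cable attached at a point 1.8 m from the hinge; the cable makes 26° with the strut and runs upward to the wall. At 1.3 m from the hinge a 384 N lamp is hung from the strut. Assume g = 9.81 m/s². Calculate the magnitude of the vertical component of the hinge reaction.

|H_y| ≈ 431 N

Take torques about the hinge: T sin 26° · 1.8 = 91.6×9.81×1.15 + 384×1.3 = 1532.6 N·m.
So T = 1532.6 / (0.4384 × 1.8) = 1942.3 N.
ΣF_y = 0: H_y = (91.6×9.81 + 384) − T sin 26° = 1282.6 − 851.44 = 431.16 N.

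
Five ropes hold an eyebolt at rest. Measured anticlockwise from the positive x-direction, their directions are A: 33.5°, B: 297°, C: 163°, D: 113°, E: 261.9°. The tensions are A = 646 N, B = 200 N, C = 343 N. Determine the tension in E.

T_E ≈ 748 N

Resolve: ΣF_x = 646 cos 33.5° + 200 cos 297° + 343 cos 163° + T_D cos 113° + T_E cos 261.9° = 0.
        ΣF_y = 646 sin 33.5° + 200 sin 297° + 343 sin 163° + T_D sin 113° + T_E sin 261.9° = 0.
The known terms sum to (301.5, 278.6) N, so -0.3907 T_D − 0.1409 T_E = -301.5 and 0.9205 T_D − 0.9900 T_E = -278.6.
Solving simultaneously: T_D = 501.8 N, T_E = 748 N.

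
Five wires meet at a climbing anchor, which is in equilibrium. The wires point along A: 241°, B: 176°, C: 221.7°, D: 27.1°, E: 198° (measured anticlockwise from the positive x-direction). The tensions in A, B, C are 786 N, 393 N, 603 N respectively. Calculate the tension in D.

Resolve: ΣF_x = 786 cos 241° + 393 cos 176° + 603 cos 221.7° + T_D cos 27.1° + T_E cos 198° = 0.
        ΣF_y = 786 sin 241° + 393 sin 176° + 603 sin 221.7° + T_D sin 27.1° + T_E sin 198° = 0.
The known terms sum to (-1223, -1061) N, so 0.8902 T_D − 0.9511 T_E = 1223 and 0.4555 T_D − 0.3090 T_E = 1061.
Solving simultaneously: T_D = 3991 N, T_E = 2449 N.

T_D ≈ 3990 N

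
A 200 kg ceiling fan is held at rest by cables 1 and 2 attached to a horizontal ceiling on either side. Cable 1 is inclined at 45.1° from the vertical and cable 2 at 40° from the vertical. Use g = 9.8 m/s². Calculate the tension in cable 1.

T_1 ≈ 1260 N

Angles from the horizontal: cable 1 is 90° − 45.1° = 44.9°, cable 2 is 90° − 40° = 50°.
Weight W = 200 × 9.8 = 1960 N acts straight down.
Horizontal: T_1 cos 44.9° = T_2 cos 50°  →  T_2 = 1.102 T_1.
Vertical: T_1 sin 44.9° + T_2 sin 50° = 1960.
Substituting the horizontal relation into the vertical equation gives 1.55 T_1 = 1960, so T_1 = 1264 N.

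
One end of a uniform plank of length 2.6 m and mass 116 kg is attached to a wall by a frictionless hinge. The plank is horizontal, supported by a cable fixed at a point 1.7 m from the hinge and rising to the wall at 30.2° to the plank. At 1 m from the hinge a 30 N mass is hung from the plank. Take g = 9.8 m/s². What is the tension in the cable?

Take torques about the hinge: T sin 30.2° · 1.7 = 116×9.8×1.3 + 30×1 = 1507.8 N·m.
So T = 1507.8 / (0.5030 × 1.7) = 1763.3 N.

T ≈ 1760 N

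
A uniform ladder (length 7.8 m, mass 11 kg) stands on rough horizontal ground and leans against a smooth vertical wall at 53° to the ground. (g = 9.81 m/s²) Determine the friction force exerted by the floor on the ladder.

Torques about the foot: N_wall · 7.8 sin 53° = 11×9.81×3.9 cos 53° → N_wall = 40.658 N.
ΣF_x = 0: f_floor = N_wall = 40.658 N.

f ≈ 40.7 N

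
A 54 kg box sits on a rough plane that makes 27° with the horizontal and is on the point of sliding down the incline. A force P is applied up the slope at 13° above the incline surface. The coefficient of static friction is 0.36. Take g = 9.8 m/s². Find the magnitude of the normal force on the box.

On the verge of sliding down the incline, friction equals μN and acts up the slope.
Perpendicular: N + P sin 13° = W cos 27° = 471.5 N.
Along incline: P cos 13° + μN = W sin 27° with W sin 27° = 240.3 N.
Solving the pair for P and N: P = 78.92 N, N = 453.8 N (and f = μN = 163.4 N).

N ≈ 454 N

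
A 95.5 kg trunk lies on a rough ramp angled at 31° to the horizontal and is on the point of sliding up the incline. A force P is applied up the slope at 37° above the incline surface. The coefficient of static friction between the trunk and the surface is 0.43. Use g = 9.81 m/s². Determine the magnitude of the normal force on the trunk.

N ≈ 332 N

On the verge of sliding up the incline, friction equals μN and acts down the slope.
Perpendicular: N + P sin 37° = W cos 31° = 803 N.
Along incline: P cos 37° = W sin 31° + μN  with W sin 31° = 482.5 N.
Solving the pair for P and N: P = 782.9 N, N = 331.9 N (and f = μN = 142.7 N).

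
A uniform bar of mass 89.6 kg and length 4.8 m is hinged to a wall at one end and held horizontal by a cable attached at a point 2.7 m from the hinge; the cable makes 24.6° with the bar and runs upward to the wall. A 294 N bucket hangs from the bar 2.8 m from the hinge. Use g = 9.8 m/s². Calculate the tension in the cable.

Take torques about the hinge: T sin 24.6° · 2.7 = 89.6×9.8×2.4 + 294×2.8 = 2930.6 N·m.
So T = 2930.6 / (0.4163 × 2.7) = 2607.4 N.

T ≈ 2610 N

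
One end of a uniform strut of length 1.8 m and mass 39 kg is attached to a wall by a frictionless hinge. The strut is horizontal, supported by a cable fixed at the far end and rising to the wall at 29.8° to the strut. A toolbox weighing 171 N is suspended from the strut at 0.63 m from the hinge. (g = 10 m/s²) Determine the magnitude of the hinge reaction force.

Take torques about the hinge: T sin 29.8° · 1.8 = 39×10×0.9 + 171×0.63 = 458.73 N·m.
So T = 458.73 / (0.4970 × 1.8) = 512.8 N.
ΣF_x = 0: H_x = T cos 29.8° = 444.99 N.
ΣF_y = 0: H_y = (39×10 + 171) − T sin 29.8° = 561 − 254.85 = 306.15 N.
|H| = √(H_x² + H_y²) = √((444.99)² + (306.15)²) = 540.14 N.

|H| ≈ 540 N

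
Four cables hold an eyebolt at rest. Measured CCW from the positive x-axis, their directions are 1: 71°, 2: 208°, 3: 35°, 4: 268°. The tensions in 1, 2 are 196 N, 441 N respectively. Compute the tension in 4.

T_4 ≈ 212 N

Resolve: ΣF_x = 196 cos 71° + 441 cos 208° + T_3 cos 35° + T_4 cos 268° = 0.
        ΣF_y = 196 sin 71° + 441 sin 208° + T_3 sin 35° + T_4 sin 268° = 0.
The known terms sum to (-325.6, -21.72) N, so 0.8192 T_3 − 0.0349 T_4 = 325.6 and 0.5736 T_3 − 0.9994 T_4 = 21.72.
Solving simultaneously: T_3 = 406.5 N, T_4 = 211.5 N.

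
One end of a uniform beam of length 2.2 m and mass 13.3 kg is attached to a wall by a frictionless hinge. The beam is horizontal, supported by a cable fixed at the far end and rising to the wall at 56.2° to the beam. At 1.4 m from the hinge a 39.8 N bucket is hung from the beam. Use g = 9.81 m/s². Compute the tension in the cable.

T ≈ 109 N

Take torques about the hinge: T sin 56.2° · 2.2 = 13.3×9.81×1.1 + 39.8×1.4 = 199.24 N·m.
So T = 199.24 / (0.8310 × 2.2) = 108.98 N.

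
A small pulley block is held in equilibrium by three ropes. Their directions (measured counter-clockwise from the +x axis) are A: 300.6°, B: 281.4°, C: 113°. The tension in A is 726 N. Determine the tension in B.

Resolve: ΣF_x = 726 cos 300.6° + T_B cos 281.4° + T_C cos 113° = 0.
        ΣF_y = 726 sin 300.6° + T_B sin 281.4° + T_C sin 113° = 0.
The known terms sum to (369.6, -624.9) N, so 0.1977 T_B − 0.3907 T_C = -369.6 and -0.9803 T_B + 0.9205 T_C = 624.9.
Solving simultaneously: T_B = 477.5 N, T_C = 1187 N.

T_B ≈ 478 N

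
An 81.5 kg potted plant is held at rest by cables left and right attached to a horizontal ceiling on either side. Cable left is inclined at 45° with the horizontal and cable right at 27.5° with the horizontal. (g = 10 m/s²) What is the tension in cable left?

Weight W = 81.5 × 10 = 815 N acts straight down.
Horizontal: T_left cos 45° = T_right cos 27.5°  →  T_right = 0.7972 T_left.
Vertical: T_left sin 45° + T_right sin 27.5° = 815.
Substituting the horizontal relation into the vertical equation gives 1.075 T_left = 815, so T_left = 758 N.

T_left ≈ 758 N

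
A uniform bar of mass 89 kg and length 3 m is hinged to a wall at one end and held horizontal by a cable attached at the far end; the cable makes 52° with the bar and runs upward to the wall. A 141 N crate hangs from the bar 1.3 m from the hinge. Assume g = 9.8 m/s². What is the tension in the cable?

Take torques about the hinge: T sin 52° · 3 = 89×9.8×1.5 + 141×1.3 = 1491.6 N·m.
So T = 1491.6 / (0.7880 × 3) = 630.96 N.

T ≈ 631 N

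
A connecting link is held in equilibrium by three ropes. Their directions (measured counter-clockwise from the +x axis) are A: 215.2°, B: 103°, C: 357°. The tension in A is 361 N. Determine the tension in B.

Resolve: ΣF_x = 361 cos 215.2° + T_B cos 103° + T_C cos 357° = 0.
        ΣF_y = 361 sin 215.2° + T_B sin 103° + T_C sin 357° = 0.
The known terms sum to (-295, -208.1) N, so -0.2250 T_B + 0.9986 T_C = 295 and 0.9744 T_B − 0.0523 T_C = 208.1.
Solving simultaneously: T_B = 232.2 N, T_C = 347.7 N.

T_B ≈ 232 N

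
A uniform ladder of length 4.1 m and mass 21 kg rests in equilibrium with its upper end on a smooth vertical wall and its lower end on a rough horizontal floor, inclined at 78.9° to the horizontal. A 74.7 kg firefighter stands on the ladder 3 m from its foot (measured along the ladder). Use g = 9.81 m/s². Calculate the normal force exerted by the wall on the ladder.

Torques about the foot: N_wall · 4.1 sin 78.9° = 21×9.81×2.05 cos 78.9° + 74.7×9.81×3 cos 78.9° → N_wall = 125.41 N.

N_wall ≈ 125 N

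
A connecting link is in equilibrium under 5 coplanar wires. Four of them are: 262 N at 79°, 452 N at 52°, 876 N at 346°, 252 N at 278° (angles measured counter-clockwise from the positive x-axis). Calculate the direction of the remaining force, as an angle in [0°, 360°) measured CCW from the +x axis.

θ ≈ 187°

Sum the known components: ΣF_x = 1213 N, ΣF_y = 151.9 N.
For equilibrium the remaining force must supply (−ΣF_x, −ΣF_y) = (-1213, -151.9) N.
Magnitude = √((-1213)² + (-151.9)²) = 1223 N; direction = atan2(-151.9, -1213) = 187.1°.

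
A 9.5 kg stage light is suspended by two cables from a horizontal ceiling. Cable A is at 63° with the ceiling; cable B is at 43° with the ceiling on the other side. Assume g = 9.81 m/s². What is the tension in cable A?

Weight W = 9.5 × 9.81 = 93.2 N acts straight down.
Horizontal: T_A cos 63° = T_B cos 43°  →  T_B = 0.6208 T_A.
Vertical: T_A sin 63° + T_B sin 43° = 93.2.
Substituting the horizontal relation into the vertical equation gives 1.314 T_A = 93.2, so T_A = 70.91 N.

T_A ≈ 70.9 N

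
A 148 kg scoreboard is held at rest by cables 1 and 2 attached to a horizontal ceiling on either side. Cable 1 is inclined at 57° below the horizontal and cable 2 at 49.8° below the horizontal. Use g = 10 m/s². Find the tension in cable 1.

Weight W = 148 × 10 = 1480 N acts straight down.
Horizontal: T_1 cos 57° = T_2 cos 49.8°  →  T_2 = 0.8438 T_1.
Vertical: T_1 sin 57° + T_2 sin 49.8° = 1480.
Substituting the horizontal relation into the vertical equation gives 1.483 T_1 = 1480, so T_1 = 997.9 N.

T_1 ≈ 998 N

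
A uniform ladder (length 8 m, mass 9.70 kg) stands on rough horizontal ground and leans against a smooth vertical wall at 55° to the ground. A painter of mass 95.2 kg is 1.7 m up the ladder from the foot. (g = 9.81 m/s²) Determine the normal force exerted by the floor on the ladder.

N_floor ≈ 1030 N

ΣF_y = 0: N_floor = 9.70×9.81 + 95.2×9.81 = 1029.1 N.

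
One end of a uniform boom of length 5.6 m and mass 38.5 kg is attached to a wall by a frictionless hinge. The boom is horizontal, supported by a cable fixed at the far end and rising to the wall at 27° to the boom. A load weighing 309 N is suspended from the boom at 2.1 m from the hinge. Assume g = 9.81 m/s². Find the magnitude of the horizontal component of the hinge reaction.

H_x ≈ 598 N

Take torques about the hinge: T sin 27° · 5.6 = 38.5×9.81×2.8 + 309×2.1 = 1706.4 N·m.
So T = 1706.4 / (0.4540 × 5.6) = 671.2 N.
ΣF_x = 0: H_x = T cos 27° = 598.04 N.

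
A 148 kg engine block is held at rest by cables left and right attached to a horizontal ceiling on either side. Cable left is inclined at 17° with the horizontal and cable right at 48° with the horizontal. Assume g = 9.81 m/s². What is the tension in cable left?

T_left ≈ 1070 N

Weight W = 148 × 9.81 = 1452 N acts straight down.
Horizontal: T_left cos 17° = T_right cos 48°  →  T_right = 1.429 T_left.
Vertical: T_left sin 17° + T_right sin 48° = 1452.
Substituting the horizontal relation into the vertical equation gives 1.354 T_left = 1452, so T_left = 1072 N.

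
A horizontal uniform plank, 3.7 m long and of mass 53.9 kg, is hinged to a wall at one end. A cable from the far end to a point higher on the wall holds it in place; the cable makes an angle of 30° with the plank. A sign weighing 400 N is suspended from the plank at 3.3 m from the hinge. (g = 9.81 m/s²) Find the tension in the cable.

T ≈ 1240 N

Take torques about the hinge: T sin 30° · 3.7 = 53.9×9.81×1.85 + 400×3.3 = 2298.2 N·m.
So T = 2298.2 / (0.5000 × 3.7) = 1242.3 N.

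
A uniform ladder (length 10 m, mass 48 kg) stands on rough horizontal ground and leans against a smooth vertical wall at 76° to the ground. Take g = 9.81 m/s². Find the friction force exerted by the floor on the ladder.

f ≈ 58.7 N

Torques about the foot: N_wall · 10 sin 76° = 48×9.81×5 cos 76° → N_wall = 58.702 N.
ΣF_x = 0: f_floor = N_wall = 58.702 N.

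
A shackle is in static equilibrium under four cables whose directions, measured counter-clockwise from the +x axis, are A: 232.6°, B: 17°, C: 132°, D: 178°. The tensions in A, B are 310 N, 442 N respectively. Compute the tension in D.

Resolve: ΣF_x = 310 cos 232.6° + 442 cos 17° + T_C cos 132° + T_D cos 178° = 0.
        ΣF_y = 310 sin 232.6° + 442 sin 17° + T_C sin 132° + T_D sin 178° = 0.
The known terms sum to (234.4, -117) N, so -0.6691 T_C − 0.9994 T_D = -234.4 and 0.7431 T_C + 0.0349 T_D = 117.
Solving simultaneously: T_C = 151.2 N, T_D = 133.3 N.

T_D ≈ 133 N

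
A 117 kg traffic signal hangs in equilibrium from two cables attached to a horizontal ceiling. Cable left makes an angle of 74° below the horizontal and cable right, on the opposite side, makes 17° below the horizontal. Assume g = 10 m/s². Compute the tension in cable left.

Weight W = 117 × 10 = 1170 N acts straight down.
Horizontal: T_left cos 74° = T_right cos 17°  →  T_right = 0.2882 T_left.
Vertical: T_left sin 74° + T_right sin 17° = 1170.
Substituting the horizontal relation into the vertical equation gives 1.046 T_left = 1170, so T_left = 1119 N.

T_left ≈ 1120 N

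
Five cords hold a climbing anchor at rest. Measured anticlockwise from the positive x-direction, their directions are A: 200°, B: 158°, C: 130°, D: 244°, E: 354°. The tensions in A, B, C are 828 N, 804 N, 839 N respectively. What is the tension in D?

T_D ≈ 470 N

Resolve: ΣF_x = 828 cos 200° + 804 cos 158° + 839 cos 130° + T_D cos 244° + T_E cos 354° = 0.
        ΣF_y = 828 sin 200° + 804 sin 158° + 839 sin 130° + T_D sin 244° + T_E sin 354° = 0.
The known terms sum to (-2063, 660.7) N, so -0.4384 T_D + 0.9945 T_E = 2063 and -0.8988 T_D − 0.1045 T_E = -660.7.
Solving simultaneously: T_D = 469.8 N, T_E = 2281 N.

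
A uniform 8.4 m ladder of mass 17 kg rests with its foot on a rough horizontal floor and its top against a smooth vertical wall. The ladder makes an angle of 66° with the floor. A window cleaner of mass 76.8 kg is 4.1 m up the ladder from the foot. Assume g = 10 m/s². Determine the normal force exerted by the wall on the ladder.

N_wall ≈ 205 N

Torques about the foot: N_wall · 8.4 sin 66° = 17×10×4.2 cos 66° + 76.8×10×4.1 cos 66° → N_wall = 204.74 N.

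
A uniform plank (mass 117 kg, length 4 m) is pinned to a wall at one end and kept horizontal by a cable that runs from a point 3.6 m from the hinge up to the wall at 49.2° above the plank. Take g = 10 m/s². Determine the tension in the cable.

Take torques about the hinge: T sin 49.2° · 3.6 = 117×10×2 = 2340 N·m.
So T = 2340 / (0.7570 × 3.6) = 858.66 N.

T ≈ 859 N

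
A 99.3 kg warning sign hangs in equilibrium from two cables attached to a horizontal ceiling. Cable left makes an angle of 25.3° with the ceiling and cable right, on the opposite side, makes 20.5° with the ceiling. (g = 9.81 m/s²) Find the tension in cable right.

T_right ≈ 1230 N

Weight W = 99.3 × 9.81 = 974.1 N acts straight down.
Horizontal: T_left cos 25.3° = T_right cos 20.5°  →  T_left = 1.036 T_right.
Vertical: T_left sin 25.3° + T_right sin 20.5° = 974.1.
Substituting the horizontal relation into the vertical equation gives 0.793 T_right = 974.1, so T_right = 1228 N.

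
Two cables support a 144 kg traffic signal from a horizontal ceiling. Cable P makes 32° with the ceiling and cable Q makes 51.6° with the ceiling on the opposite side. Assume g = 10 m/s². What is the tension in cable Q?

Weight W = 144 × 10 = 1440 N acts straight down.
Horizontal: T_P cos 32° = T_Q cos 51.6°  →  T_P = 0.7324 T_Q.
Vertical: T_P sin 32° + T_Q sin 51.6° = 1440.
Substituting the horizontal relation into the vertical equation gives 1.172 T_Q = 1440, so T_Q = 1229 N.

T_Q ≈ 1230 N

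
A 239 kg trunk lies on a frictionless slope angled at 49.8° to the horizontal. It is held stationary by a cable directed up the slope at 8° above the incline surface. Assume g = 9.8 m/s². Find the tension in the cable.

T ≈ 1810 N

Take axes along and perpendicular to the incline. Weight components: W sin 49.8° = 1789 N down-slope, W cos 49.8° = 1512 N into the surface.
Along incline: T cos 8° = W sin 49.8° → T = 1807 N.
Perpendicular: N = W cos 49.8° − T sin 8° = 1260 N.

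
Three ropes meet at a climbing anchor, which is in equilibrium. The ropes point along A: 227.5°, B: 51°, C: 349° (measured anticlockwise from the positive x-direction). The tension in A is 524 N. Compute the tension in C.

T_C ≈ 36.2 N

Resolve: ΣF_x = 524 cos 227.5° + T_B cos 51° + T_C cos 349° = 0.
        ΣF_y = 524 sin 227.5° + T_B sin 51° + T_C sin 349° = 0.
The known terms sum to (-354, -386.3) N, so 0.6293 T_B + 0.9816 T_C = 354 and 0.7771 T_B − 0.1908 T_C = 386.3.
Solving simultaneously: T_B = 506 N, T_C = 36.23 N.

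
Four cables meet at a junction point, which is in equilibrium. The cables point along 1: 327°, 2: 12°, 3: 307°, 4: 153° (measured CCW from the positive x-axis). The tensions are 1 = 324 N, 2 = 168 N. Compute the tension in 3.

Resolve: ΣF_x = 324 cos 327° + 168 cos 12° + T_3 cos 307° + T_4 cos 153° = 0.
        ΣF_y = 324 sin 327° + 168 sin 12° + T_3 sin 307° + T_4 sin 153° = 0.
The known terms sum to (436.1, -141.5) N, so 0.6018 T_3 − 0.8910 T_4 = -436.1 and -0.7986 T_3 + 0.4540 T_4 = 141.5.
Solving simultaneously: T_3 = 163.9 N, T_4 = 600.1 N.

T_3 ≈ 164 N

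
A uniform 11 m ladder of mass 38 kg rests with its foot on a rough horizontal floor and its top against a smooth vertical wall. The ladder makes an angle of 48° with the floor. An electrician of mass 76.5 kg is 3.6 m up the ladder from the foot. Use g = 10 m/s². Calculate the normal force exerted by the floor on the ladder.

N_floor ≈ 1140 N

ΣF_y = 0: N_floor = 38×10 + 76.5×10 = 1145 N.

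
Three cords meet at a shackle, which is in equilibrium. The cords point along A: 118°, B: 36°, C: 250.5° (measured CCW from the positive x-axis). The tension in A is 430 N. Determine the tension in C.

Resolve: ΣF_x = 430 cos 118° + T_B cos 36° + T_C cos 250.5° = 0.
        ΣF_y = 430 sin 118° + T_B sin 36° + T_C sin 250.5° = 0.
The known terms sum to (-201.9, 379.7) N, so 0.8090 T_B − 0.3338 T_C = 201.9 and 0.5878 T_B − 0.9426 T_C = -379.7.
Solving simultaneously: T_B = 559.7 N, T_C = 751.8 N.

T_C ≈ 752 N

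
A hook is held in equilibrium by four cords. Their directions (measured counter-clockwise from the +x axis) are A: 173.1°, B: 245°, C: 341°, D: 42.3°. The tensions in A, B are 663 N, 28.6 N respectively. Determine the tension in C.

Resolve: ΣF_x = 663 cos 173.1° + 28.6 cos 245° + T_C cos 341° + T_D cos 42.3° = 0.
        ΣF_y = 663 sin 173.1° + 28.6 sin 245° + T_C sin 341° + T_D sin 42.3° = 0.
The known terms sum to (-670.3, 53.73) N, so 0.9455 T_C + 0.7396 T_D = 670.3 and -0.3256 T_C + 0.6730 T_D = -53.73.
Solving simultaneously: T_C = 559.6 N, T_D = 190.9 N.

T_C ≈ 560 N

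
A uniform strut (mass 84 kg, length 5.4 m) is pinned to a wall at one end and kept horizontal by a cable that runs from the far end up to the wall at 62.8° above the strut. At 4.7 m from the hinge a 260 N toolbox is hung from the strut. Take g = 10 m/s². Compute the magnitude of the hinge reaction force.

Take torques about the hinge: T sin 62.8° · 5.4 = 84×10×2.7 + 260×4.7 = 3490 N·m.
So T = 3490 / (0.8894 × 5.4) = 726.65 N.
ΣF_x = 0: H_x = T cos 62.8° = 332.15 N.
ΣF_y = 0: H_y = (84×10 + 260) − T sin 62.8° = 1100 − 646.3 = 453.7 N.
|H| = √(H_x² + H_y²) = √((332.15)² + (453.7)²) = 562.29 N.

|H| ≈ 562 N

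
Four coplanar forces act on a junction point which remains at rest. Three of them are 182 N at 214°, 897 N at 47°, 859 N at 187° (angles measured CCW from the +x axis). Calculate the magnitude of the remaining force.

Sum the known components: ΣF_x = -391.7 N, ΣF_y = 449.6 N.
For equilibrium the remaining force must supply (−ΣF_x, −ΣF_y) = (391.7, -449.6) N.
Magnitude = √((391.7)² + (-449.6)²) = 596.3 N; direction = atan2(-449.6, 391.7) = 311.1°.

F ≈ 596 N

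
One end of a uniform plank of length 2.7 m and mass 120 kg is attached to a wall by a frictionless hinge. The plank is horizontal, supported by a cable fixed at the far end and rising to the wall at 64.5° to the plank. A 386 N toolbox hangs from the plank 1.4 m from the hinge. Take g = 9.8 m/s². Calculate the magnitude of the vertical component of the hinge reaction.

Take torques about the hinge: T sin 64.5° · 2.7 = 120×9.8×1.35 + 386×1.4 = 2128 N·m.
So T = 2128 / (0.9026 × 2.7) = 873.21 N.
ΣF_y = 0: H_y = (120×9.8 + 386) − T sin 64.5° = 1562 − 788.15 = 773.85 N.

|H_y| ≈ 774 N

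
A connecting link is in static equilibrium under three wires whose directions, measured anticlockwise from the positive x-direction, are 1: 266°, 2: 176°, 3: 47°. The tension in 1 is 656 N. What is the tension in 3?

Resolve: ΣF_x = 656 cos 266° + T_2 cos 176° + T_3 cos 47° = 0.
        ΣF_y = 656 sin 266° + T_2 sin 176° + T_3 sin 47° = 0.
The known terms sum to (-45.76, -654.4) N, so -0.9976 T_2 + 0.6820 T_3 = 45.76 and 0.0698 T_2 + 0.7314 T_3 = 654.4.
Solving simultaneously: T_2 = 531.2 N, T_3 = 844.1 N.

T_3 ≈ 844 N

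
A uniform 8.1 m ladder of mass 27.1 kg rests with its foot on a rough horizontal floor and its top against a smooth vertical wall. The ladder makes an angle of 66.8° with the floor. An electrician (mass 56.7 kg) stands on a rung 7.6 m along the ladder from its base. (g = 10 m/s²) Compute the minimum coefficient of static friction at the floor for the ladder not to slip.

ΣF_y = 0: N_floor = 27.1×10 + 56.7×10 = 838 N.
Torques about the foot: N_wall · 8.1 sin 66.8° = 27.1×10×4.05 cos 66.8° + 56.7×10×7.6 cos 66.8° → N_wall = 286.09 N.
ΣF_x = 0: f_floor = N_wall = 286.09 N.
μ_min = f_floor / N_floor = 286.09 / 838 = 0.3414.

μ_min ≈ 0.341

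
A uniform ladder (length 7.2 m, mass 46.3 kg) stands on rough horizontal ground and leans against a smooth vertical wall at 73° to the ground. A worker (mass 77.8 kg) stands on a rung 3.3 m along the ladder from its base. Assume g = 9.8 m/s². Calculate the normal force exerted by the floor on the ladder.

N_floor ≈ 1220 N

ΣF_y = 0: N_floor = 46.3×9.8 + 77.8×9.8 = 1216.2 N.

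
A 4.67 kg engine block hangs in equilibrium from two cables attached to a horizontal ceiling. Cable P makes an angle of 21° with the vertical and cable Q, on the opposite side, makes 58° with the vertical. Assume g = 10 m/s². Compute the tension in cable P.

T_P ≈ 40.3 N

Angles from the horizontal: cable P is 90° − 21° = 69°, cable Q is 90° − 58° = 32°.
Weight W = 4.67 × 10 = 46.7 N acts straight down.
Horizontal: T_P cos 69° = T_Q cos 32°  →  T_Q = 0.4226 T_P.
Vertical: T_P sin 69° + T_Q sin 32° = 46.7.
Substituting the horizontal relation into the vertical equation gives 1.158 T_P = 46.7, so T_P = 40.35 N.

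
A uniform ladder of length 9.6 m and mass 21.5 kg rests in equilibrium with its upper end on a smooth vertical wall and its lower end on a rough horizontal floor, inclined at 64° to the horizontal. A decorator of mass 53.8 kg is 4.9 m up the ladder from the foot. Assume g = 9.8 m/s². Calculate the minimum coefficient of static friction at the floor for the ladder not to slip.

ΣF_y = 0: N_floor = 21.5×9.8 + 53.8×9.8 = 737.94 N.
Torques about the foot: N_wall · 9.6 sin 64° = 21.5×9.8×4.8 cos 64° + 53.8×9.8×4.9 cos 64° → N_wall = 182.64 N.
ΣF_x = 0: f_floor = N_wall = 182.64 N.
μ_min = f_floor / N_floor = 182.64 / 737.94 = 0.2475.

μ_min ≈ 0.247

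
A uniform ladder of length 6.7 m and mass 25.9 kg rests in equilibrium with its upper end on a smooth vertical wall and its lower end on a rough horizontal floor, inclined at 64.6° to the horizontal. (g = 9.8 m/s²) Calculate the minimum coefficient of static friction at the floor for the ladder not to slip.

μ_min ≈ 0.237

ΣF_y = 0: N_floor = 25.9×9.8 = 253.82 N.
Torques about the foot: N_wall · 6.7 sin 64.6° = 25.9×9.8×3.35 cos 64.6° → N_wall = 60.261 N.
ΣF_x = 0: f_floor = N_wall = 60.261 N.
μ_min = f_floor / N_floor = 60.261 / 253.82 = 0.2374.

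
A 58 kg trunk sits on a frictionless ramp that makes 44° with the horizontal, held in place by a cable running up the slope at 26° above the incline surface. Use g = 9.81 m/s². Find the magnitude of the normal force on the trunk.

Take axes along and perpendicular to the incline. Weight components: W sin 44° = 395.2 N down-slope, W cos 44° = 409.3 N into the surface.
Along incline: T cos 26° = W sin 44° → T = 439.8 N.
Perpendicular: N = W cos 44° − T sin 26° = 216.5 N.

N ≈ 217 N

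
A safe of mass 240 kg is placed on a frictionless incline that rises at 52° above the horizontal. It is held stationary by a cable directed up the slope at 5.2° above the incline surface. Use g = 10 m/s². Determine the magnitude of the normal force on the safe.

N ≈ 1310 N

Take axes along and perpendicular to the incline. Weight components: W sin 52° = 1891 N down-slope, W cos 52° = 1478 N into the surface.
Along incline: T cos 5.2° = W sin 52° → T = 1899 N.
Perpendicular: N = W cos 52° − T sin 5.2° = 1305 N.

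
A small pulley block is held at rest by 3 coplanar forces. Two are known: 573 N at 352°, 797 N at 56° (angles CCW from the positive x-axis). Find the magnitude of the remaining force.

F ≈ 1170 N

Sum the known components: ΣF_x = 1013 N, ΣF_y = 581 N.
For equilibrium the remaining force must supply (−ΣF_x, −ΣF_y) = (-1013, -581) N.
Magnitude = √((-1013)² + (-581)²) = 1168 N; direction = atan2(-581, -1013) = 209.8°.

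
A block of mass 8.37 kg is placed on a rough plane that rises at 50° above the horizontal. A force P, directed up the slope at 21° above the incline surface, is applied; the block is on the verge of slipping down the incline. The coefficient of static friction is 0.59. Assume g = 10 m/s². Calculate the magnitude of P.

P ≈ 44.8 N

On the verge of sliding down the incline, friction equals μN and acts up the slope.
Perpendicular: N + P sin 21° = W cos 50° = 53.8 N.
Along incline: P cos 21° + μN = W sin 50° with W sin 50° = 64.12 N.
Solving the pair for P and N: P = 44.83 N, N = 37.73 N (and f = μN = 22.26 N).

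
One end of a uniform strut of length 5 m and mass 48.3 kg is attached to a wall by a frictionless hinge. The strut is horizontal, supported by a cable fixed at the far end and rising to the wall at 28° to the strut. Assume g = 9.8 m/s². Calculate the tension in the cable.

T ≈ 504 N

Take torques about the hinge: T sin 28° · 5 = 48.3×9.8×2.5 = 1183.4 N·m.
So T = 1183.4 / (0.4695 × 5) = 504.12 N.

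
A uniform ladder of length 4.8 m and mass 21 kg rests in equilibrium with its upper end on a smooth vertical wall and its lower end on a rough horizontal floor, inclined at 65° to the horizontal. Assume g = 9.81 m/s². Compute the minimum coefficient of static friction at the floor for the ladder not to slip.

ΣF_y = 0: N_floor = 21×9.81 = 206.01 N.
Torques about the foot: N_wall · 4.8 sin 65° = 21×9.81×2.4 cos 65° → N_wall = 48.032 N.
ΣF_x = 0: f_floor = N_wall = 48.032 N.
μ_min = f_floor / N_floor = 48.032 / 206.01 = 0.2332.

μ_min ≈ 0.233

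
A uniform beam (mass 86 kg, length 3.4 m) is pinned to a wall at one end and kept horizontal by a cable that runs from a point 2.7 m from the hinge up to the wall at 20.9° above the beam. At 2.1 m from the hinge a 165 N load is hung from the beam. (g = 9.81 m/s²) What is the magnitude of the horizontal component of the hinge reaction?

H_x ≈ 1730 N

Take torques about the hinge: T sin 20.9° · 2.7 = 86×9.81×1.7 + 165×2.1 = 1780.7 N·m.
So T = 1780.7 / (0.3567 × 2.7) = 1848.8 N.
ΣF_x = 0: H_x = T cos 20.9° = 1727.1 N.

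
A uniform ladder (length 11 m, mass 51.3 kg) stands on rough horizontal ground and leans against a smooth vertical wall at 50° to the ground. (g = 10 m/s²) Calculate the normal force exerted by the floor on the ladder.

N_floor ≈ 513 N

ΣF_y = 0: N_floor = 51.3×10 = 513 N.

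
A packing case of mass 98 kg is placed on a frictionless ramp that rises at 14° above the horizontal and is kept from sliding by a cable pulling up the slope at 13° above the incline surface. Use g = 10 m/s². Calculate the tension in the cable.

Take axes along and perpendicular to the incline. Weight components: W sin 14° = 237.1 N down-slope, W cos 14° = 950.9 N into the surface.
Along incline: T cos 13° = W sin 14° → T = 243.3 N.
Perpendicular: N = W cos 14° − T sin 13° = 896.2 N.

T ≈ 243 N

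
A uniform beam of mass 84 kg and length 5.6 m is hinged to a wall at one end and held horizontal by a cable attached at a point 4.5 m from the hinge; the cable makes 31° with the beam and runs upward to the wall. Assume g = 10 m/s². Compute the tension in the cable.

Take torques about the hinge: T sin 31° · 4.5 = 84×10×2.8 = 2352 N·m.
So T = 2352 / (0.5150 × 4.5) = 1014.8 N.

T ≈ 1010 N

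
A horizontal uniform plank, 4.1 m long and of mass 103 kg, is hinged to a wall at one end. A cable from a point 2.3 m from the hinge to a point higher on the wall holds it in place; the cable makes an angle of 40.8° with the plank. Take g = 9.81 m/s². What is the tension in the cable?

T ≈ 1380 N

Take torques about the hinge: T sin 40.8° · 2.3 = 103×9.81×2.05 = 2071.4 N·m.
So T = 2071.4 / (0.6534 × 2.3) = 1378.3 N.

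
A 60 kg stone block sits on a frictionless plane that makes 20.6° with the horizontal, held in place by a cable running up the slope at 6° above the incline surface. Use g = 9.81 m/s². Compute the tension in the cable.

Take axes along and perpendicular to the incline. Weight components: W sin 20.6° = 207.1 N down-slope, W cos 20.6° = 551 N into the surface.
Along incline: T cos 6° = W sin 20.6° → T = 208.2 N.
Perpendicular: N = W cos 20.6° − T sin 6° = 529.2 N.

T ≈ 208 N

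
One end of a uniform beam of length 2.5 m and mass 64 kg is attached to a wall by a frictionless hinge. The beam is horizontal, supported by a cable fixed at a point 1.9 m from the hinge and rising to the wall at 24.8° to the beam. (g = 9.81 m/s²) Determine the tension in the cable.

T ≈ 985 N

Take torques about the hinge: T sin 24.8° · 1.9 = 64×9.81×1.25 = 784.8 N·m.
So T = 784.8 / (0.4195 × 1.9) = 984.74 N.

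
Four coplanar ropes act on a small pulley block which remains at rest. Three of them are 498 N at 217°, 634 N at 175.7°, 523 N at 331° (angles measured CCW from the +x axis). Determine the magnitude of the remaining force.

F ≈ 764 N

Sum the known components: ΣF_x = -572.5 N, ΣF_y = -505.7 N.
For equilibrium the remaining force must supply (−ΣF_x, −ΣF_y) = (572.5, 505.7) N.
Magnitude = √((572.5)² + (505.7)²) = 763.9 N; direction = atan2(505.7, 572.5) = 41.5°.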